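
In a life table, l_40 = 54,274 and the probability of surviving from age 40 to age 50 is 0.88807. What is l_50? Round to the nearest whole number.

48199

l_50 = l_40 × p = 54,274 × 0.88807 = 48199.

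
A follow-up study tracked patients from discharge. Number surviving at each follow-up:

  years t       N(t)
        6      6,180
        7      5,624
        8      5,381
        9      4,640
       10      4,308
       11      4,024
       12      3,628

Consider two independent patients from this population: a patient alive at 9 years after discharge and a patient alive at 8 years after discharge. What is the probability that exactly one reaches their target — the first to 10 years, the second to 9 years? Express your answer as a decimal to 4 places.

0.1896

p₁ = N(10)/N(9) = 4,308/4,640 = 0.928448; p₂ = N(9)/N(8) = 4,640/5,381 = 0.862293.
P(exactly one) = p₁(1−p₂) + (1−p₁)p₂ = 0.127854 + 0.061699 = 0.189553.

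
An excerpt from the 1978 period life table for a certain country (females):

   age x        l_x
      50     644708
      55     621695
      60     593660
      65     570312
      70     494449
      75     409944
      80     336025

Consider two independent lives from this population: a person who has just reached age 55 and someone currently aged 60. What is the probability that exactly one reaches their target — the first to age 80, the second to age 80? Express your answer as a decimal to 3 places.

0.495

p₁ = l_80/l_55 = 336025/621695 = 0.540498; p₂ = l_80/l_60 = 336025/593660 = 0.566023.
P(exactly one) = p₁(1−p₂) + (1−p₁)p₂ = 0.234564 + 0.260089 = 0.494652.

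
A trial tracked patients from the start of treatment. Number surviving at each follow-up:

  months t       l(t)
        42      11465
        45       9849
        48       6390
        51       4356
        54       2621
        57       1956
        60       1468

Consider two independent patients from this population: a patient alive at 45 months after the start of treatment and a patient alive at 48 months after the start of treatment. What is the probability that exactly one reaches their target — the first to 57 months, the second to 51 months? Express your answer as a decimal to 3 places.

0.610

p₁ = l(57)/l(45) = 1956/9849 = 0.198599; p₂ = l(51)/l(48) = 4356/6390 = 0.681690.
P(exactly one) = p₁(1−p₂) + (1−p₁)p₂ = 0.063216 + 0.546307 = 0.609523.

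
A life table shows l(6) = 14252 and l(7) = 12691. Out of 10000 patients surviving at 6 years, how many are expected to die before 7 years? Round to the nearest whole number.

1095

The relevant probability is 1 − 12691/14252 = 0.109528.
Expected number = 10000 × 0.109528 = 1095.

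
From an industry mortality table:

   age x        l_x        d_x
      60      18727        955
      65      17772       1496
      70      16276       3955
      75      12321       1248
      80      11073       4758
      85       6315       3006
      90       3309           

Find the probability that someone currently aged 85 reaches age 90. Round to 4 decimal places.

0.5240

The conditional survival probability is l_90/l_85 = 3309/6315 = 0.523990.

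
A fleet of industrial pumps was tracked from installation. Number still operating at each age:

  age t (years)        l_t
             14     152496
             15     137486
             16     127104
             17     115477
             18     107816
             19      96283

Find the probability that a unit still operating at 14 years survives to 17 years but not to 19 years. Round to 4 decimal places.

0.1259

This is the probability of reaching 17 but not 19, conditional on being operational at 14: (l_17 − l_19) / l_14.
= (115477 − 96283) / 152496 = 19194 / 152496 = 0.125866.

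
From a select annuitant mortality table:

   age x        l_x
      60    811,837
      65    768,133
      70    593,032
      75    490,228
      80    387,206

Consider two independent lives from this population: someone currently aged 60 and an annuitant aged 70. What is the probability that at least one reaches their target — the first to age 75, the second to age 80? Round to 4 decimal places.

0.8625

p₁ = l_75/l_60 = 490,228/811,837 = 0.603850; p₂ = l_80/l_70 = 387,206/593,032 = 0.652926.
P(at least one) = 1 − (1−p₁)(1−p₂) = 1 − 0.396150 × 0.347074 = 0.862507.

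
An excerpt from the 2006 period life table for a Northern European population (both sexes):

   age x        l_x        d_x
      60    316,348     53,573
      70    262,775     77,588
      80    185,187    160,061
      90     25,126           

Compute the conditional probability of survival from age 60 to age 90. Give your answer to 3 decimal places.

We want 30p60 = l_90/l_60.
The conditional survival probability is l_90/l_60 = 25,126/316,348 = 0.079425.

0.079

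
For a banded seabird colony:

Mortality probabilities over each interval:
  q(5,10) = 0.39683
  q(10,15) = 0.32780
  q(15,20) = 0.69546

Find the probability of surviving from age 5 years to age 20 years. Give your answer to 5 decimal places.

0.12348

Chaining the interval survival probabilities: (1 − 0.39683) × (1 − 0.32780) × (1 − 0.69546).
= 0.60317 × 0.67220 × 0.30454 = 0.123476.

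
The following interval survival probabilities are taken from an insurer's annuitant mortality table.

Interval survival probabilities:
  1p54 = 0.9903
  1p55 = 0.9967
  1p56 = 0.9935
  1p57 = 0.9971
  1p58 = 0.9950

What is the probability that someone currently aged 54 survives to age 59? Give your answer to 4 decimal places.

0.9729

Chaining the interval survival probabilities: 0.9903 × 0.9967 × 0.9935 × 0.9971 × 0.9950.
= 0.972884.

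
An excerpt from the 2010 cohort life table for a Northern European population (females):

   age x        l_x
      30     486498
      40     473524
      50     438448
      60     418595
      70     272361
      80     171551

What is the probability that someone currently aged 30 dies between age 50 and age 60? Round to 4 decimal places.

0.0408

We want 20|10q30 = (l_50 − l_60)/l_30.
This is the probability of reaching 50 but not 60, conditional on being alive at 30: (l_50 − l_60) / l_30.
= (438448 − 418595) / 486498 = 19853 / 486498 = 0.040808.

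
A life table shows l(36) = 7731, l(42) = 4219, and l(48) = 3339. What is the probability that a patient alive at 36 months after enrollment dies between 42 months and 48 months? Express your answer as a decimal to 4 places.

0.1138

This is the probability of reaching 42 but not 48, conditional on being alive at 36: (l(42) − l(48)) / l(36).
= (4219 − 3339) / 7731 = 880 / 7731 = 0.113827.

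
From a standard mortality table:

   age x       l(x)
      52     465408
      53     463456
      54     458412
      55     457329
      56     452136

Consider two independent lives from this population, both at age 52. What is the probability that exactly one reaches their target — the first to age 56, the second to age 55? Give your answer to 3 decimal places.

0.045

p₁ = l(56)/l(52) = 452136/465408 = 0.971483; p₂ = l(55)/l(52) = 457329/465408 = 0.982641.
P(exactly one) = p₁(1−p₂) + (1−p₁)p₂ = 0.016864 + 0.028022 = 0.044886.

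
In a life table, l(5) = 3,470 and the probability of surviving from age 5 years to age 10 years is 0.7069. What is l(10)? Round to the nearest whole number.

2453

l(10) = l(5) × p = 3,470 × 0.7069 = 2453.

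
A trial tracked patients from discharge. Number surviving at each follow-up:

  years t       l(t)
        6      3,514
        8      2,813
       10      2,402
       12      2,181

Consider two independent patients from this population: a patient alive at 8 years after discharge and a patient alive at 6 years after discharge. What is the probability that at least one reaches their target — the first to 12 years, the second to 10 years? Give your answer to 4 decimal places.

0.9289

p₁ = l(12)/l(8) = 2,181/2,813 = 0.775329; p₂ = l(10)/l(6) = 2,402/3,514 = 0.683552.
P(at least one) = 1 − (1−p₁)(1−p₂) = 1 − 0.224671 × 0.316448 = 0.928903.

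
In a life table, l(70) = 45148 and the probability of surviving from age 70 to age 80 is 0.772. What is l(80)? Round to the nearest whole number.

l(80) = l(70) × p = 45148 × 0.772 = 34854.

34854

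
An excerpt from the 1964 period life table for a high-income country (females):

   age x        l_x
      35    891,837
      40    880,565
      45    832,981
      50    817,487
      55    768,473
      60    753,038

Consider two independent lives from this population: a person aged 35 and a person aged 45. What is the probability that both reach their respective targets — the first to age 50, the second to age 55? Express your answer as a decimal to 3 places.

p₁ = l_50/l_35 = 817,487/891,837 = 0.916633; p₂ = l_55/l_45 = 768,473/832,981 = 0.922558.
P(both) = p₁ × p₂ = 0.916633 × 0.922558 = 0.845647.

0.846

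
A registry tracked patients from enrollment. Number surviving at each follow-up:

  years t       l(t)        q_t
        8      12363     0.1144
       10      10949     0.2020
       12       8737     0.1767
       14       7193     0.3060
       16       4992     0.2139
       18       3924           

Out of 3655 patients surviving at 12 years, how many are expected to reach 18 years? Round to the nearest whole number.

1642

The relevant probability is 3924/8737 = 0.449124.
Expected number = 3655 × 0.449124 = 1642.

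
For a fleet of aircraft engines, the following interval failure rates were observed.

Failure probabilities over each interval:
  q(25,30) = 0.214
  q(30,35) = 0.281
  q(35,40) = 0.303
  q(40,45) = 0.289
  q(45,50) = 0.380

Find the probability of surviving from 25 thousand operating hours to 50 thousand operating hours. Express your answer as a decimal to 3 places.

0.174

Survival from 25 to 50 is the product of surviving each interval: (1 − 0.214) × (1 − 0.281) × (1 − 0.303) × (1 − 0.289) × (1 − 0.380).
= 0.786 × 0.719 × 0.697 × 0.711 × 0.620 = 0.173638.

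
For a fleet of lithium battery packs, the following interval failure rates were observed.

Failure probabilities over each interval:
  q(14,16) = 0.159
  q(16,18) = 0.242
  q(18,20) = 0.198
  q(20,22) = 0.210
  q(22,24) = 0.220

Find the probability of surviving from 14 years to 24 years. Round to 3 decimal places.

0.315

The overall survival probability is (1 − 0.159) × (1 − 0.242) × (1 − 0.198) × (1 − 0.210) × (1 − 0.220).
= 0.841 × 0.758 × 0.802 × 0.790 × 0.780 = 0.315037.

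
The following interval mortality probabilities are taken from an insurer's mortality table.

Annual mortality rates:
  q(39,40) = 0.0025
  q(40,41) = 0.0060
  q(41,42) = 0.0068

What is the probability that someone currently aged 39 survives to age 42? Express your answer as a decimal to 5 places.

Survival from 39 to 42 is the product of surviving each interval: (1 − 0.0025) × (1 − 0.0060) × (1 − 0.0068).
= 0.9975 × 0.9940 × 0.9932 = 0.984773.

0.98477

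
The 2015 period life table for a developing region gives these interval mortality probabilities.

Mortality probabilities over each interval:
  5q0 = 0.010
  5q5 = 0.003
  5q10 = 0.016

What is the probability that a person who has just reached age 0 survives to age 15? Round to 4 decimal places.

0.9712

Survival from 0 to 15 is the product of surviving each interval: (1 − 0.010) × (1 − 0.003) × (1 − 0.016).
= 0.990 × 0.997 × 0.984 = 0.971238.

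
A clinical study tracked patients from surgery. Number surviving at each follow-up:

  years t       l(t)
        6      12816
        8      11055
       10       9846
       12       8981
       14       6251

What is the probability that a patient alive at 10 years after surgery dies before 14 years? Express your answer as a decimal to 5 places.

0.36512

P(die before 14 | alive at 10) = 1 − l(14)/l(10) = 1 − 6251/9846 = (3595)/9846 = 0.365123.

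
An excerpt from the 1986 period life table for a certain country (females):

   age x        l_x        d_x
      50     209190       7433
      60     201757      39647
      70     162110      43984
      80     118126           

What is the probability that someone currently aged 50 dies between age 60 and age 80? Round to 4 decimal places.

We want 10|20q50 = (l_60 − l_80)/l_50.
This is the probability of reaching 60 but not 80, conditional on being alive at 50: (l_60 − l_80) / l_50.
= (201757 − 118126) / 209190 = 83631 / 209190 = 0.399785.

0.3998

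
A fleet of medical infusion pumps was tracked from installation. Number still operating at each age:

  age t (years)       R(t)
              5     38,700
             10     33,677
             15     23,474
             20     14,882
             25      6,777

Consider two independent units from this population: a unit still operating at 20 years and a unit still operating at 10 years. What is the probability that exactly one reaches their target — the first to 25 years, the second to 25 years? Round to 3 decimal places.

0.473

p₁ = R(25)/R(20) = 6,777/14,882 = 0.455382; p₂ = R(25)/R(10) = 6,777/33,677 = 0.201235.
P(exactly one) = p₁(1−p₂) + (1−p₁)p₂ = 0.363743 + 0.109596 = 0.473339.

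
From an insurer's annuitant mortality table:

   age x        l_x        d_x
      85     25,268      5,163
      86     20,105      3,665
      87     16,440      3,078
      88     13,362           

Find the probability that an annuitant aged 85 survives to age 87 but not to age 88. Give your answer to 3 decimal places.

This is the probability of reaching 87 but not 88, conditional on being alive at 85: (l_87 − l_88) / l_85.
= (16,440 − 13,362) / 25,268 = 3,078 / 25,268 = 0.121814.

0.122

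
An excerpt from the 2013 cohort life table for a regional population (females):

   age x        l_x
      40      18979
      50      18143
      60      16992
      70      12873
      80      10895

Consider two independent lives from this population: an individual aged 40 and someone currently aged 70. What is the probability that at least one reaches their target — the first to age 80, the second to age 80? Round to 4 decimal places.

0.9346

p₁ = l_80/l_40 = 10895/18979 = 0.574056; p₂ = l_80/l_70 = 10895/12873 = 0.846345.
P(at least one) = 1 − (1−p₁)(1−p₂) = 1 − 0.425944 × 0.153655 = 0.934552.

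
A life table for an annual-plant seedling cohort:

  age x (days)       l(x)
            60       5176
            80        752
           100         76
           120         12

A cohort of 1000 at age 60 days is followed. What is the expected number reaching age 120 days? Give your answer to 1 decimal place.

2.3

The relevant probability is 12/5176 = 0.002318.
Expected number = 1000 × 0.002318 = 2.3.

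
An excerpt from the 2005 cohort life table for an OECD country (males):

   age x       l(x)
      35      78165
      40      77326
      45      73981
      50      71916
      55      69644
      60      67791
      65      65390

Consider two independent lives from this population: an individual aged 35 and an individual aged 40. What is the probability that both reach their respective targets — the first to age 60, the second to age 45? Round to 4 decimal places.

0.8298

p₁ = l(60)/l(35) = 67791/78165 = 0.867281; p₂ = l(45)/l(40) = 73981/77326 = 0.956742.
P(both) = p₁ × p₂ = 0.867281 × 0.956742 = 0.829764.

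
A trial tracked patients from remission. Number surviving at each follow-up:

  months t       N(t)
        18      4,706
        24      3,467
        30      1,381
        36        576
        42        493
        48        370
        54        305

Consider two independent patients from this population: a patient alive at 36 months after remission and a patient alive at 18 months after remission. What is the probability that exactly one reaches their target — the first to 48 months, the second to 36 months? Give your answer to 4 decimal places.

0.6075

p₁ = N(48)/N(36) = 370/576 = 0.642361; p₂ = N(36)/N(18) = 576/4,706 = 0.122397.
P(exactly one) = p₁(1−p₂) + (1−p₁)p₂ = 0.563738 + 0.043774 = 0.607512.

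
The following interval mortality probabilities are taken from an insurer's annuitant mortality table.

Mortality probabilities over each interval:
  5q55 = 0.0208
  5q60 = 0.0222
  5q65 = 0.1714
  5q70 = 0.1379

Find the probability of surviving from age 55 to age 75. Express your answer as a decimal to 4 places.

Chaining the interval survival probabilities: (1 − 0.0208) × (1 − 0.0222) × (1 − 0.1714) × (1 − 0.1379).
= 0.9792 × 0.9778 × 0.8286 × 0.8621 = 0.683949.

0.6839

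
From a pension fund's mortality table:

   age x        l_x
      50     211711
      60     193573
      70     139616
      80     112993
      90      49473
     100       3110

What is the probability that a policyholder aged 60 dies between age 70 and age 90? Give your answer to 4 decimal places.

0.4657

We want 10|20q60 = (l_70 − l_90)/l_60.
This is the probability of reaching 70 but not 90, conditional on being alive at 60: (l_70 − l_90) / l_60.
= (139616 − 49473) / 193573 = 90143 / 193573 = 0.465680.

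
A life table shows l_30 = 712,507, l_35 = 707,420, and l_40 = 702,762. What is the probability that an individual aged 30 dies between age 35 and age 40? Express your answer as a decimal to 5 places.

0.00654

We want 5|5q30 = (l_35 − l_40)/l_30.
This is the probability of reaching 35 but not 40, conditional on being alive at 30: (l_35 − l_40) / l_30.
= (707,420 − 702,762) / 712,507 = 4,658 / 712,507 = 0.006537.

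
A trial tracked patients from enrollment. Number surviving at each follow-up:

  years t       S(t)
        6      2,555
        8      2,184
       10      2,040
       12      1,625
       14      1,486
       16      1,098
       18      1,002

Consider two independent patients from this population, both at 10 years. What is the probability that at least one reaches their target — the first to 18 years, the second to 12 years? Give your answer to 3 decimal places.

p₁ = S(18)/S(10) = 1,002/2,040 = 0.491176; p₂ = S(12)/S(10) = 1,625/2,040 = 0.796569.
P(at least one) = 1 − (1−p₁)(1−p₂) = 1 − 0.508824 × 0.203431 = 0.896489.

0.896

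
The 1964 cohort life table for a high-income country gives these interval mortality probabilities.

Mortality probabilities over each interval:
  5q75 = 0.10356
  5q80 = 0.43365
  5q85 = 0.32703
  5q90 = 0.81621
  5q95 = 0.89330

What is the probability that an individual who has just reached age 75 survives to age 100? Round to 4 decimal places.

0.0067

25p75 = (1 − 0.10356) × (1 − 0.43365) × (1 − 0.32703) × (1 − 0.81621) × (1 − 0.89330).
= 0.89644 × 0.56635 × 0.67297 × 0.18379 × 0.10670 = 0.006700.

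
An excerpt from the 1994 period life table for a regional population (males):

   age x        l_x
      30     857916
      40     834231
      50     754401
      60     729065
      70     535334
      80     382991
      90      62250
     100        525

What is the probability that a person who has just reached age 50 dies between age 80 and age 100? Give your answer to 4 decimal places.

0.5070

We want 30|20q50 = (l_80 − l_100)/l_50.
This is the probability of reaching 80 but not 100, conditional on being alive at 50: (l_80 − l_100) / l_50.
= (382991 − 525) / 754401 = 382466 / 754401 = 0.506980.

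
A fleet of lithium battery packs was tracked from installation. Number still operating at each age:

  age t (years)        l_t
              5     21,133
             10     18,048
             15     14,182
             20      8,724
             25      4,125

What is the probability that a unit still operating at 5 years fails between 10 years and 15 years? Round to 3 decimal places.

0.183

This is the probability of reaching 10 but not 15, conditional on being operational at 5: (l_10 − l_15) / l_5.
= (18,048 − 14,182) / 21,133 = 3,866 / 21,133 = 0.182937.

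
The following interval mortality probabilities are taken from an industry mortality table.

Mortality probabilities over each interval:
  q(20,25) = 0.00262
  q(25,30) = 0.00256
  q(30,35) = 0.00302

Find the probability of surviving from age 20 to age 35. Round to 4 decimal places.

0.9918

Chaining the interval survival probabilities: (1 − 0.00262) × (1 − 0.00256) × (1 − 0.00302).
= 0.99738 × 0.99744 × 0.99698 = 0.991822.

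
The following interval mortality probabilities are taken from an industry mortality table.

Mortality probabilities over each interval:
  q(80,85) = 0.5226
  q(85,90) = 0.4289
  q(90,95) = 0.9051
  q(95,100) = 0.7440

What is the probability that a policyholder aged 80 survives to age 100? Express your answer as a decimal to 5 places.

0.00662

Survival from 80 to 100 is the product of surviving each interval: (1 − 0.5226) × (1 − 0.4289) × (1 − 0.9051) × (1 − 0.7440).
= 0.4774 × 0.5711 × 0.0949 × 0.2560 = 0.006624.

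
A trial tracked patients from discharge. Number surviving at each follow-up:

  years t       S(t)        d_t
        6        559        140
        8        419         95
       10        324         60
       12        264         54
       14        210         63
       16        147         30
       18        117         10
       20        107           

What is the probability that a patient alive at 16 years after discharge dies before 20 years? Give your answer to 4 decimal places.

P(die before 20 | alive at 16) = 1 − S(20)/S(16) = 1 − 107/147 = (40)/147 = 0.272109.

0.2721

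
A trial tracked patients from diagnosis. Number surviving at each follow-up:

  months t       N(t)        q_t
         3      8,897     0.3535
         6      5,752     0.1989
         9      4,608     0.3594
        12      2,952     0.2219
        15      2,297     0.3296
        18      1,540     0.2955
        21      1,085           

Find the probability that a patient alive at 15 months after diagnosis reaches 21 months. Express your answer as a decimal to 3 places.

0.472

The conditional survival probability is N(21)/N(15) = 1,085/2,297 = 0.472355.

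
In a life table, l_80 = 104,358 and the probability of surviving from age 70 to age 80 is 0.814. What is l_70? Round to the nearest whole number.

128204

l_70 = l_80 / p = 104,358 / 0.814 = 128204.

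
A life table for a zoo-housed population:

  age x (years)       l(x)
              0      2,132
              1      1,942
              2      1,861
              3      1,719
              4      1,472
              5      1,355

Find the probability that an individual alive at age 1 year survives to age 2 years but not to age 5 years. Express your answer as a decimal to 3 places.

This is the probability of reaching 2 but not 5, conditional on being alive at 1: (l(2) − l(5)) / l(1).
= (1,861 − 1,355) / 1,942 = 506 / 1,942 = 0.260556.

0.261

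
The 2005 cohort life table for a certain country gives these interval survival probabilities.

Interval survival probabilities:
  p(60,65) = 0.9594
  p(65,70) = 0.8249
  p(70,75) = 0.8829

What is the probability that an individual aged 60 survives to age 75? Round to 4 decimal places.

0.6987

Chaining the interval survival probabilities: 0.9594 × 0.8249 × 0.8829.
= 0.698735.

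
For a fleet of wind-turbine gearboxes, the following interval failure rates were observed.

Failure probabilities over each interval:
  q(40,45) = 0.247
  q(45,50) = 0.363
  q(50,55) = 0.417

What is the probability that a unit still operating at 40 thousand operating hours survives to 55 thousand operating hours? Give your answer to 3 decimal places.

0.280

Chaining the interval survival probabilities: (1 − 0.247) × (1 − 0.363) × (1 − 0.417).
= 0.753 × 0.637 × 0.583 = 0.279642.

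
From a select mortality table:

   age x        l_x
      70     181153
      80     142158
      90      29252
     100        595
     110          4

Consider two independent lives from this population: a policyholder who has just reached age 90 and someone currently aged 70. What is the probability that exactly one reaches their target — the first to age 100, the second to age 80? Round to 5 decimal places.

p₁ = l_100/l_90 = 595/29252 = 0.020340; p₂ = l_80/l_70 = 142158/181153 = 0.784740.
P(exactly one) = p₁(1−p₂) + (1−p₁)p₂ = 0.004378 + 0.768778 = 0.773157.

0.77316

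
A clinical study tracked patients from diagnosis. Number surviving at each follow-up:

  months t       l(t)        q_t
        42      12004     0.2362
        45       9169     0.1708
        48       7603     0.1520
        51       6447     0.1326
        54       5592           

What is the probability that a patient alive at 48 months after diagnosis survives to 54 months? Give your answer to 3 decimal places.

0.735

The conditional survival probability is l(54)/l(48) = 5592/7603 = 0.735499.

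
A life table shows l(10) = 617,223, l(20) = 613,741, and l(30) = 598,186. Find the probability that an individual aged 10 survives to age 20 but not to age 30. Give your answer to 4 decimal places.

This is the probability of reaching 20 but not 30, conditional on being alive at 10: (l(20) − l(30)) / l(10).
= (613,741 − 598,186) / 617,223 = 15,555 / 617,223 = 0.025202.

0.0252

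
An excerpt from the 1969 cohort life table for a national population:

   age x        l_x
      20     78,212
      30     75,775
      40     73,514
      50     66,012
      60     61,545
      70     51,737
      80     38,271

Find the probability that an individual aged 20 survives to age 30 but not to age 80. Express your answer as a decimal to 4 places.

0.4795

This is the probability of reaching 30 but not 80, conditional on being alive at 20: (l_30 − l_80) / l_20.
= (75,775 − 38,271) / 78,212 = 37,504 / 78,212 = 0.479517.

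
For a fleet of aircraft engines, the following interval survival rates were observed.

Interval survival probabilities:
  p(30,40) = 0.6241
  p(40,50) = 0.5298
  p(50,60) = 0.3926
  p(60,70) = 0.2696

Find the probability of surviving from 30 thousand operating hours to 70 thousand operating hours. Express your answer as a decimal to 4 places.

0.0350

Survival from 30 to 70 is the product of surviving each interval: 0.6241 × 0.5298 × 0.3926 × 0.2696.
= 0.034997.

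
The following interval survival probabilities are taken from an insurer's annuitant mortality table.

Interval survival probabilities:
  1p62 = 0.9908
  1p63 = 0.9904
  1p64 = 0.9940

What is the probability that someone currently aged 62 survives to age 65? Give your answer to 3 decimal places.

0.975

Survival from 62 to 65 is the product of surviving each interval: 0.9908 × 0.9904 × 0.9940.
= 0.975401.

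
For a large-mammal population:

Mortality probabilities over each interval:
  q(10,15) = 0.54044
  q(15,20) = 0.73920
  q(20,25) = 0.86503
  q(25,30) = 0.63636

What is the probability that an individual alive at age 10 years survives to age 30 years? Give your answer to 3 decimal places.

Survival from 10 to 30 is the product of surviving each interval: (1 − 0.54044) × (1 − 0.73920) × (1 − 0.86503) × (1 − 0.63636).
= 0.45956 × 0.26080 × 0.13497 × 0.36364 = 0.005882.

0.006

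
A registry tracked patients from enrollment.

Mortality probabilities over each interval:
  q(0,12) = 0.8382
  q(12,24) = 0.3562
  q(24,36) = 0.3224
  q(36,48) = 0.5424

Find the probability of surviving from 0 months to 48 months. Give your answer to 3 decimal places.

The overall survival probability is (1 − 0.8382) × (1 − 0.3562) × (1 − 0.3224) × (1 − 0.5424).
= 0.1618 × 0.6438 × 0.6776 × 0.4576 = 0.032299.

0.032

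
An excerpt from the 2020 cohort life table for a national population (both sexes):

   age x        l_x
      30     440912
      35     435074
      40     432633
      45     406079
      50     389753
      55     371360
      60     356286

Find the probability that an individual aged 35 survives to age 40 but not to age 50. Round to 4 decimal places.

0.0986

This is the probability of reaching 40 but not 50, conditional on being alive at 35: (l_40 − l_50) / l_35.
= (432633 − 389753) / 435074 = 42880 / 435074 = 0.098558.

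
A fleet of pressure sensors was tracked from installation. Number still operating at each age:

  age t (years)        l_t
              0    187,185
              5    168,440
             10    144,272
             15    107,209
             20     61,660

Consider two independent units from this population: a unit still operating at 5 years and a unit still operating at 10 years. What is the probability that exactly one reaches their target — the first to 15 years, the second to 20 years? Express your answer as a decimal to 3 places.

p₁ = l_15/l_5 = 107,209/168,440 = 0.636482; p₂ = l_20/l_10 = 61,660/144,272 = 0.427387.
P(exactly one) = p₁(1−p₂) + (1−p₁)p₂ = 0.364458 + 0.155363 = 0.519821.

0.520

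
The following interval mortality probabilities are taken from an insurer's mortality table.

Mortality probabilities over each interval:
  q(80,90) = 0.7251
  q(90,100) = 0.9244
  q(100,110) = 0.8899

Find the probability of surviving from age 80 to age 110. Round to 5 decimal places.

0.00229

Survival from 80 to 110 is the product of surviving each interval: (1 − 0.7251) × (1 − 0.9244) × (1 − 0.8899).
= 0.2749 × 0.0756 × 0.1101 = 0.002288.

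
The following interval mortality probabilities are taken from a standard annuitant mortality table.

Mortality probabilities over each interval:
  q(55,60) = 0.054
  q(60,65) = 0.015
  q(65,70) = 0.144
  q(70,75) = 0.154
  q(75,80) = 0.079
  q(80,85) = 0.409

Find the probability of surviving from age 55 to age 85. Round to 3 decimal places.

Survival from 55 to 85 is the product of surviving each interval: (1 − 0.054) × (1 − 0.015) × (1 − 0.144) × (1 − 0.154) × (1 − 0.079) × (1 − 0.409).
= 0.946 × 0.985 × 0.856 × 0.846 × 0.921 × 0.591 = 0.367298.

0.367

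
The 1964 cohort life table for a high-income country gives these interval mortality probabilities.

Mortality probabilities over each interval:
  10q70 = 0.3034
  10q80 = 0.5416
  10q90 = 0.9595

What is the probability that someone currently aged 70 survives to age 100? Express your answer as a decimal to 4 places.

The overall survival probability is (1 − 0.3034) × (1 − 0.5416) × (1 − 0.9595).
= 0.6966 × 0.4584 × 0.0405 = 0.012933.

0.0129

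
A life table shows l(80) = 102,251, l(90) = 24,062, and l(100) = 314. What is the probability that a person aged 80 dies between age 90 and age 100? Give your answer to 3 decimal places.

0.232

This is the probability of reaching 90 but not 100, conditional on being alive at 80: (l(90) − l(100)) / l(80).
= (24,062 − 314) / 102,251 = 23,748 / 102,251 = 0.232252.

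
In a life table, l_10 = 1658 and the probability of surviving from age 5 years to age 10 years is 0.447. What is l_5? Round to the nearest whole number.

3709

l_5 = l_10 / p = 1658 / 0.447 = 3709.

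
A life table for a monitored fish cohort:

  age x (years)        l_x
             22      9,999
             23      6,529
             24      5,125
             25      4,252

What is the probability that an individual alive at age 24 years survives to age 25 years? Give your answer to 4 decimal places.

0.8297

The conditional survival probability is l_25/l_24 = 4,252/5,125 = 0.829659.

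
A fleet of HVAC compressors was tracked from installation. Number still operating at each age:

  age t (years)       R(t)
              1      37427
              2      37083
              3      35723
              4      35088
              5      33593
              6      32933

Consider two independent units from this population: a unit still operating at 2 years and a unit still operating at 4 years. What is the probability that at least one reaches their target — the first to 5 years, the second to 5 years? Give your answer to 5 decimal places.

0.99599

p₁ = R(5)/R(2) = 33593/37083 = 0.905887; p₂ = R(5)/R(4) = 33593/35088 = 0.957393.
P(at least one) = 1 − (1−p₁)(1−p₂) = 1 − 0.094113 × 0.042607 = 0.995990.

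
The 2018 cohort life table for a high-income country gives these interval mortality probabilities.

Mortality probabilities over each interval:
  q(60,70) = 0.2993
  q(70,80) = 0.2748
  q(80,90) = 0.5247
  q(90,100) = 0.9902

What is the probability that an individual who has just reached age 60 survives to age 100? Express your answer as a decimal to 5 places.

Chaining the interval survival probabilities: (1 − 0.2993) × (1 − 0.2748) × (1 − 0.5247) × (1 − 0.9902).
= 0.7007 × 0.7252 × 0.4753 × 0.0098 = 0.002367.

0.00237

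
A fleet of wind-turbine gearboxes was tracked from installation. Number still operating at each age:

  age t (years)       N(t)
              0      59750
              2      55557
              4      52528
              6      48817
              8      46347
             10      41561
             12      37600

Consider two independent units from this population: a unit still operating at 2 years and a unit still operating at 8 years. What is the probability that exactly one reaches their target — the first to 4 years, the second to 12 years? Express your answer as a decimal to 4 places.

p₁ = N(4)/N(2) = 52528/55557 = 0.945479; p₂ = N(12)/N(8) = 37600/46347 = 0.811271.
P(exactly one) = p₁(1−p₂) + (1−p₁)p₂ = 0.178439 + 0.044231 = 0.222671.

0.2227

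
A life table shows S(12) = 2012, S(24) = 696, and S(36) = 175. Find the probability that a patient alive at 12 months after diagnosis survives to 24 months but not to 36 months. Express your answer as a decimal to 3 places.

0.259

This is the probability of reaching 24 but not 36, conditional on being alive at 12: (S(24) − S(36)) / S(12).
= (696 − 175) / 2012 = 521 / 2012 = 0.258946.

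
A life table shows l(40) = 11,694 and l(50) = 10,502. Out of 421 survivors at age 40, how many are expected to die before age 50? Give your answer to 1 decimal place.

42.9

The relevant probability is 1 − 10,502/11,694 = 0.101933.
Expected number = 421 × 0.101933 = 42.9.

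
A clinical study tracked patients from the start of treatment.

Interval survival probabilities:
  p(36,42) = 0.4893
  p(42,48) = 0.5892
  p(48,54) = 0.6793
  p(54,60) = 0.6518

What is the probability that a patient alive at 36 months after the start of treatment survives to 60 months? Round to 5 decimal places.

Survival from 36 to 60 is the product of surviving each interval: 0.4893 × 0.5892 × 0.6793 × 0.6518.
= 0.127648.

0.12765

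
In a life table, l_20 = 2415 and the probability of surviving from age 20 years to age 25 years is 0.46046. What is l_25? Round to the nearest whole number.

l_25 = l_20 × p = 2415 × 0.46046 = 1112.

1112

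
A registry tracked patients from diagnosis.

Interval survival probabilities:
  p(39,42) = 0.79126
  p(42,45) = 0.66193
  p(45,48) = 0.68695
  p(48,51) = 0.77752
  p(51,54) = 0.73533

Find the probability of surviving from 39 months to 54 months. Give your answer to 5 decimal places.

0.20571

The overall survival probability is 0.79126 × 0.66193 × 0.68695 × 0.77752 × 0.73533.
= 0.205708.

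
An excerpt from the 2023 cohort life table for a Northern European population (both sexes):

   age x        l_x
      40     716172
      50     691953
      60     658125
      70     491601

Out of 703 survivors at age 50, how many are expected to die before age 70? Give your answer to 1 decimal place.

The relevant probability is 1 − 491601/691953 = 0.289546.
Expected number = 703 × 0.289546 = 203.6.

203.6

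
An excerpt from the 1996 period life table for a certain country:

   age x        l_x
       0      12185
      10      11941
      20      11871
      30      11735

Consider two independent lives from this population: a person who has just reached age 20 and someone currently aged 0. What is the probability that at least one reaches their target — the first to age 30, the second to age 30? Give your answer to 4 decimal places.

0.9996

p₁ = l_30/l_20 = 11735/11871 = 0.988544; p₂ = l_30/l_0 = 11735/12185 = 0.963069.
P(at least one) = 1 − (1−p₁)(1−p₂) = 1 − 0.011456 × 0.036931 = 0.999577.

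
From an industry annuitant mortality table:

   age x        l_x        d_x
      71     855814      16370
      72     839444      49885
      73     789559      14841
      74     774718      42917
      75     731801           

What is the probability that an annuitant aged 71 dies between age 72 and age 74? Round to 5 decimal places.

0.07563

We want 1|2q71 = (l_72 − l_74)/l_71.
This is the probability of reaching 72 but not 74, conditional on being alive at 71: (l_72 − l_74) / l_71.
= (839444 − 774718) / 855814 = 64726 / 855814 = 0.075631.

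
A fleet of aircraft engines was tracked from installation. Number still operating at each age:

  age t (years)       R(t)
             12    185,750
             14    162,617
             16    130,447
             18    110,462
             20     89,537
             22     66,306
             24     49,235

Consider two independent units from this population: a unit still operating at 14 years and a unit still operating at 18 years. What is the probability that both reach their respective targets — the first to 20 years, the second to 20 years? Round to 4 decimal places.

0.4463

p₁ = R(20)/R(14) = 89,537/162,617 = 0.550600; p₂ = R(20)/R(18) = 89,537/110,462 = 0.810568.
P(both) = p₁ × p₂ = 0.550600 × 0.810568 = 0.446299.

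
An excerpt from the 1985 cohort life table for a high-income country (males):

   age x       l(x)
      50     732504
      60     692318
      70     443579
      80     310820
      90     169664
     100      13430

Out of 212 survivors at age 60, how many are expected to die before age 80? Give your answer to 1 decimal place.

116.8

The relevant probability is 1 − 310820/692318 = 0.551044.
Expected number = 212 × 0.551044 = 116.8.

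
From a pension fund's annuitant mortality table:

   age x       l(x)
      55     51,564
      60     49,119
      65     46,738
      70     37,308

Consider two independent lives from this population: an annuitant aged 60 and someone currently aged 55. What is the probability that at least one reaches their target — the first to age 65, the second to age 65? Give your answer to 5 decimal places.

p₁ = l(65)/l(60) = 46,738/49,119 = 0.951526; p₂ = l(65)/l(55) = 46,738/51,564 = 0.906408.
P(at least one) = 1 − (1−p₁)(1−p₂) = 1 − 0.048474 × 0.093592 = 0.995463.

0.99546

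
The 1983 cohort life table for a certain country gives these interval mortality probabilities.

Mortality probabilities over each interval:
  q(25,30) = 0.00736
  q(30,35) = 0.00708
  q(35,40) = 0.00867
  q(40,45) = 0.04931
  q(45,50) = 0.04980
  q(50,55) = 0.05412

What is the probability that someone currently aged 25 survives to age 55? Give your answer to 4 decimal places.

0.8349

The overall survival probability is (1 − 0.00736) × (1 − 0.00708) × (1 − 0.00867) × (1 − 0.04931) × (1 − 0.04980) × (1 − 0.05412).
= 0.99264 × 0.99292 × 0.99133 × 0.95069 × 0.95020 × 0.94588 = 0.834861.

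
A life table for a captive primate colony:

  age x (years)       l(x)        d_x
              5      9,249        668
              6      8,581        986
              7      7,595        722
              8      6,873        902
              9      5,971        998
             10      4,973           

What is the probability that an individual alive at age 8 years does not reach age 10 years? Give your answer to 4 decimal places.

P(die before 10 | alive at 8) = 1 − l(10)/l(8) = 1 − 4,973/6,873 = (1,900)/6,873 = 0.276444.

0.2764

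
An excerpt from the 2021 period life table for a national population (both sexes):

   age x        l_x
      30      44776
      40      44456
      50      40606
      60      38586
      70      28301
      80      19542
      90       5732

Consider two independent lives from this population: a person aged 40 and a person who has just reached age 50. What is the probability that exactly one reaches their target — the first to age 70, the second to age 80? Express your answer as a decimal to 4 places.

0.5051

p₁ = l_70/l_40 = 28301/44456 = 0.636607; p₂ = l_80/l_50 = 19542/40606 = 0.481259.
P(exactly one) = p₁(1−p₂) + (1−p₁)p₂ = 0.330234 + 0.174886 = 0.505120.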